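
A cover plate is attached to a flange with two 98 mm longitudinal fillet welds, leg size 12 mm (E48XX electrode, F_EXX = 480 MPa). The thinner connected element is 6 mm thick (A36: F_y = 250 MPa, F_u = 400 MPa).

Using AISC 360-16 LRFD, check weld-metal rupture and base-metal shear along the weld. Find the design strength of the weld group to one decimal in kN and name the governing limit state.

176.4 kN (base-metal shear governs)

Weld metal: throat = 0.707×12 = 8.484 mm, L = 2×98 = 196 mm. φR_n = 0.75 × 0.6 × 480 × 8.484 × 196 = 359.2 kN.
Base metal shear (6 mm plate): yield φR_n = 1.0×0.6×250×6×196 = 176.4 kN; rupture φR_n = 0.75×0.6×400×6×196 = 211.7 kN; take 176.4 kN (yield).
Governing: min(359.2, 176.4) = 176.4 kN → base-metal shear.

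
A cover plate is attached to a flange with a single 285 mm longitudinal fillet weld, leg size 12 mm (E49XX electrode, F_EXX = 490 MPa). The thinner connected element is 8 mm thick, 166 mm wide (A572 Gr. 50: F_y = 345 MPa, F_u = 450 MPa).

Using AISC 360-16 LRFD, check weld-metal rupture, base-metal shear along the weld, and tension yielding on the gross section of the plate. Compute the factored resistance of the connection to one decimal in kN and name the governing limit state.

412.3 kN (gross-section yield governs)

Weld metal: throat = 0.707×12 = 8.484 mm, L = 285 mm. φR_n = 0.75 × 0.6 × 490 × 8.484 × 285 = 533.2 kN.
Base metal shear (8 mm plate): yield φR_n = 1.0×0.6×345×8×285 = 472.0 kN; rupture φR_n = 0.75×0.6×450×8×285 = 461.7 kN; take 461.7 kN (rupture).
Tension yield (gross): A_g = 166×8 = 1328 mm². φR_n = 0.90 × 345 × 1328 = 412.3 kN.
Governing: min(533.2, 461.7, 412.3) = 412.3 kN → gross-section yield.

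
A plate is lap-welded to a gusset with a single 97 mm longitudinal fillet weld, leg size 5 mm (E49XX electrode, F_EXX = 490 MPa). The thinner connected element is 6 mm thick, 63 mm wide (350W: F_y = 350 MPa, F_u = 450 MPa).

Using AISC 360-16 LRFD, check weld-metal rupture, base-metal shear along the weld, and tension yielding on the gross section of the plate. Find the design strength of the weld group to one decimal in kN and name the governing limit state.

75.6 kN (weld metal governs)

Weld metal: throat = 0.707×5 = 3.535 mm, L = 97 mm. φR_n = 0.75 × 0.6 × 490 × 3.535 × 97 = 75.6 kN.
Base metal shear (6 mm plate): yield φR_n = 1.0×0.6×350×6×97 = 122.2 kN; rupture φR_n = 0.75×0.6×450×6×97 = 117.9 kN; take 117.9 kN (rupture).
Tension yield (gross): A_g = 63×6 = 378 mm². φR_n = 0.90 × 350 × 378 = 119.1 kN.
Governing: min(75.6, 117.9, 119.1) = 75.6 kN → weld metal.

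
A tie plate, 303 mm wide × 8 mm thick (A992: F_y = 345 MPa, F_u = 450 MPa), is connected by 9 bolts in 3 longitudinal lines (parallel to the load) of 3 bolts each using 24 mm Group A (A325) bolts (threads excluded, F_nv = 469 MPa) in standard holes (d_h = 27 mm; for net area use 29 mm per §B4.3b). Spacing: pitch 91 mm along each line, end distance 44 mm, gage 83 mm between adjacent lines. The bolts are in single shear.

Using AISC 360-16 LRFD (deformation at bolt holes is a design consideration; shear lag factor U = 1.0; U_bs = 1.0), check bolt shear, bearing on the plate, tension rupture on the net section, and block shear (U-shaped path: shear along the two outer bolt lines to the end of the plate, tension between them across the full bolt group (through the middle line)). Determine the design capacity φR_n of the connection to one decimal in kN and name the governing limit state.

583.2 kN (net-section rupture governs)

Bolt shear: A_b = π(24)²/4 = 452.39 mm². φR_n = 0.75 × 469 × 452.39 × 9 × 1 = 1432.2 kN.
Bearing (8 mm plate, F_u = 450 MPa): end bolts L_c = 44 − 27/2 = 30.5, R_n = min(1.2×30.5×8×450, 2.4×24×8×450) = 131.76 kN/bolt; interior L_c = 91 − 27 = 64, R_n = 207.36 kN/bolt. φR_n = 0.75 × (3×131.76 + 6×207.36) = 1229.6 kN.
Tension rupture (net): A_n = (303 − 3×29)×8 = 1728 mm² (U = 1.0, A_e = A_n). φR_n = 0.75 × 450 × 1728 = 583.2 kN.
Block shear: shear path 2×[44+2×91] = 2×226 mm, A_gv = 3616, A_nv = 2×(226 − 2.5×29)×8 = 2456 mm²; tension across gage: (166 − 2×29)×8 = 864 mm². R_n = min(0.6×450×2456, 0.6×345×3616) + 1.0×450×864 = min(663.12, 748.51) + 388.8 = 1051.9 kN. φR_n = 0.75 × 1051.9 = 788.9 kN.
Governing: min(1432.2, 1229.6, 583.2, 788.9) = 583.2 kN → net-section rupture.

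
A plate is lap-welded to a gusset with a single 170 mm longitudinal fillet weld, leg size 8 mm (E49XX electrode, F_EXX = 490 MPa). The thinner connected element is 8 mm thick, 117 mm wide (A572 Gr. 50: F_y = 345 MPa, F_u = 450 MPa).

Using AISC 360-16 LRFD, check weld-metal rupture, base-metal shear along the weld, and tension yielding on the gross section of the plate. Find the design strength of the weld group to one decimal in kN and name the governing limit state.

Weld metal: throat = 0.707×8 = 5.656 mm, L = 170 mm. φR_n = 0.75 × 0.6 × 490 × 5.656 × 170 = 212.0 kN.
Base metal shear (8 mm plate): yield φR_n = 1.0×0.6×345×8×170 = 281.5 kN; rupture φR_n = 0.75×0.6×450×8×170 = 275.4 kN; take 275.4 kN (rupture).
Tension yield (gross): A_g = 117×8 = 936 mm². φR_n = 0.90 × 345 × 936 = 290.6 kN.
Governing: min(212.0, 275.4, 290.6) = 212.0 kN → weld metal.

212.0 kN (weld metal governs)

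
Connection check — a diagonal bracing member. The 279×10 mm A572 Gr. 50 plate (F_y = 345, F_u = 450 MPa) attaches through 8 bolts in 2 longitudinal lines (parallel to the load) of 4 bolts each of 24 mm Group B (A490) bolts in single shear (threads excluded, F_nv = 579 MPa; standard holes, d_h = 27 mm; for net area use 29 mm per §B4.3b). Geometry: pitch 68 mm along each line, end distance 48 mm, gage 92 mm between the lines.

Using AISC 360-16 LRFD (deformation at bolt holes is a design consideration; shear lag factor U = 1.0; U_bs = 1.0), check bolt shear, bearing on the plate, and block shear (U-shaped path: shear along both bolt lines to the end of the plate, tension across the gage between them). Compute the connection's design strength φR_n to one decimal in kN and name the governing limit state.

Bolt shear: A_b = π(24)²/4 = 452.39 mm². φR_n = 0.75 × 579 × 452.39 × 8 × 1 = 1571.6 kN.
Bearing (10 mm plate, F_u = 450 MPa): end bolts L_c = 48 − 27/2 = 34.5, R_n = min(1.2×34.5×10×450, 2.4×24×10×450) = 186.3 kN/bolt; interior L_c = 68 − 27 = 41, R_n = 221.4 kN/bolt. φR_n = 0.75 × (2×186.3 + 6×221.4) = 1275.8 kN.
Block shear: shear path 2×[48+3×68] = 2×252 mm, A_gv = 5040, A_nv = 2×(252 − 3.5×29)×10 = 3010 mm²; tension across gage: (92 − 1×29)×10 = 630 mm². R_n = min(0.6×450×3010, 0.6×345×5040) + 1.0×450×630 = min(812.7, 1043.3) + 283.5 = 1096.2 kN. φR_n = 0.75 × 1096.2 = 822.2 kN.
Governing: min(1571.6, 1275.8, 822.2) = 822.2 kN → block shear.

822.2 kN (block shear governs)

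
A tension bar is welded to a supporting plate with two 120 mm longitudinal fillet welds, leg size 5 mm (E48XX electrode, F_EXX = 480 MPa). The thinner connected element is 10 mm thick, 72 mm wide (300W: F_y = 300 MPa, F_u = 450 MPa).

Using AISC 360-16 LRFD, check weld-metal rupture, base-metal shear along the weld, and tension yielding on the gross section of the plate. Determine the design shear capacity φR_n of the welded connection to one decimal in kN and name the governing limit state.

Weld metal: throat = 0.707×5 = 3.535 mm, L = 2×120 = 240 mm. φR_n = 0.75 × 0.6 × 480 × 3.535 × 240 = 183.3 kN.
Base metal shear (10 mm plate): yield φR_n = 1.0×0.6×300×10×240 = 432.0 kN; rupture φR_n = 0.75×0.6×450×10×240 = 486.0 kN; take 432.0 kN (yield).
Tension yield (gross): A_g = 72×10 = 720 mm². φR_n = 0.90 × 300 × 720 = 194.4 kN.
Governing: min(183.3, 432.0, 194.4) = 183.3 kN → weld metal.

183.3 kN (weld metal governs)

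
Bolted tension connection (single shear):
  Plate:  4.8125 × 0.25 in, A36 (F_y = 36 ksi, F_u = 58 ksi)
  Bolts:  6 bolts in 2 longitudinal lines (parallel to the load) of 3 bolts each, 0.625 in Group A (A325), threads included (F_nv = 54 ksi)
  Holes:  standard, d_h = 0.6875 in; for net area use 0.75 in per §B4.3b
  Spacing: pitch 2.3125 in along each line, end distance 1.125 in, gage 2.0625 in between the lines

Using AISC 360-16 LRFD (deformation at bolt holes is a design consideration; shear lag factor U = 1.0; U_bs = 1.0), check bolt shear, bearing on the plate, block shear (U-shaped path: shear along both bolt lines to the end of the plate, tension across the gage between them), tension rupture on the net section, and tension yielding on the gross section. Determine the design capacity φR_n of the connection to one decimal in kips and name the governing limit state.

Bolt shear: A_b = π(0.625)²/4 = 0.3068 in². φR_n = 0.75 × 54 × 0.3068 × 6 × 1 = 74.6 kips.
Bearing (0.25 in plate, F_u = 58 ksi): end bolts L_c = 1.125 − 0.6875/2 = 0.78125, R_n = min(1.2×0.78125×0.25×58, 2.4×0.625×0.25×58) = 13.594 kips/bolt; interior L_c = 2.3125 − 0.6875 = 1.625, R_n = 21.75 kips/bolt. φR_n = 0.75 × (2×13.594 + 4×21.75) = 85.6 kips.
Block shear: shear path 2×[1.125+2×2.3125] = 2×5.75 in, A_gv = 2.875, A_nv = 2×(5.75 − 2.5×0.75)×0.25 = 1.9375 in²; tension across gage: (2.0625 − 1×0.75)×0.25 = 0.32813 in². R_n = min(0.6×58×1.9375, 0.6×36×2.875) + 1.0×58×0.32813 = min(67.425, 62.1) + 19.032 = 81.132 kips. φR_n = 0.75 × 81.132 = 60.8 kips.
Tension rupture (net): A_n = (4.8125 − 2×0.75)×0.25 = 0.82813 in² (U = 1.0, A_e = A_n). φR_n = 0.75 × 58 × 0.82813 = 36.0 kips.
Tension yield (gross): A_g = 4.8125×0.25 = 1.2031 in². φR_n = 0.90 × 36 × 1.2031 = 39.0 kips.
Governing: min(74.6, 85.6, 60.8, 36.0, 39.0) = 36.0 kips → net-section rupture.

36.0 kips (net-section rupture governs)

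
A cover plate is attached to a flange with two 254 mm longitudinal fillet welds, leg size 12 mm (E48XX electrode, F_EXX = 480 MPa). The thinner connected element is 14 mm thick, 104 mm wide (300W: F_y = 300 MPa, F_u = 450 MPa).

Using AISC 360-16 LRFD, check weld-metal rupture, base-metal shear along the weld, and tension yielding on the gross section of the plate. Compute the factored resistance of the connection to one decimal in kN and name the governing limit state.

393.1 kN (gross-section yield governs)

Weld metal: throat = 0.707×12 = 8.484 mm, L = 2×254 = 508 mm. φR_n = 0.75 × 0.6 × 480 × 8.484 × 508 = 930.9 kN.
Base metal shear (14 mm plate): yield φR_n = 1.0×0.6×300×14×508 = 1280.2 kN; rupture φR_n = 0.75×0.6×450×14×508 = 1440.2 kN; take 1280.2 kN (yield).
Tension yield (gross): A_g = 104×14 = 1456 mm². φR_n = 0.90 × 300 × 1456 = 393.1 kN.
Governing: min(930.9, 1280.2, 393.1) = 393.1 kN → gross-section yield.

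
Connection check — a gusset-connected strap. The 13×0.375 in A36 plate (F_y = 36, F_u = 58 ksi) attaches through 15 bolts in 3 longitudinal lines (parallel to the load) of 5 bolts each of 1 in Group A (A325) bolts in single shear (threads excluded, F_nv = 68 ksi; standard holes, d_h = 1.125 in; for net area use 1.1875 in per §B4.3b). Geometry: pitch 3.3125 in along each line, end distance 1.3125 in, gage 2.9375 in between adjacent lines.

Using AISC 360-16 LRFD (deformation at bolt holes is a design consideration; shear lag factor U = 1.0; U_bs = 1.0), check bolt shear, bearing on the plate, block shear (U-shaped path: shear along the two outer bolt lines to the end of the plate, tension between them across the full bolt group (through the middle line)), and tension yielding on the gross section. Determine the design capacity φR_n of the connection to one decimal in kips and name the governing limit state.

158.0 kips (gross-section yield governs)

Bolt shear: A_b = π(1)²/4 = 0.7854 in². φR_n = 0.75 × 68 × 0.7854 × 15 × 1 = 600.8 kips.
Bearing (0.375 in plate, F_u = 58 ksi): end bolts L_c = 1.3125 − 1.125/2 = 0.75, R_n = min(1.2×0.75×0.375×58, 2.4×1×0.375×58) = 19.575 kips/bolt; interior L_c = 3.3125 − 1.125 = 2.1875, R_n = 52.2 kips/bolt. φR_n = 0.75 × (3×19.575 + 12×52.2) = 513.8 kips.
Block shear: shear path 2×[1.3125+4×3.3125] = 2×14.5625 in, A_gv = 10.922, A_nv = 2×(14.5625 − 4.5×1.1875)×0.375 = 6.9141 in²; tension across gage: (5.875 − 2×1.1875)×0.375 = 1.3125 in². R_n = min(0.6×58×6.9141, 0.6×36×10.922) + 1.0×58×1.3125 = min(240.61, 235.92) + 76.125 = 312.05 kips. φR_n = 0.75 × 312.05 = 234.0 kips.
Tension yield (gross): A_g = 13×0.375 = 4.875 in². φR_n = 0.90 × 36 × 4.875 = 158.0 kips.
Governing: min(600.8, 513.8, 234.0, 158.0) = 158.0 kips → gross-section yield.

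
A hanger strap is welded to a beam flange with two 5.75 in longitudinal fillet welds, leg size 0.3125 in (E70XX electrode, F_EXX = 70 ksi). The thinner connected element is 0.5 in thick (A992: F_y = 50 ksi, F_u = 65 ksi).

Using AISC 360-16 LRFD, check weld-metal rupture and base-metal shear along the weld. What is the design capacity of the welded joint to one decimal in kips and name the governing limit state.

Weld metal: throat = 0.707×0.3125 = 0.22094 in, L = 2×5.75 = 11.5 in. φR_n = 0.75 × 0.6 × 70 × 0.22094 × 11.5 = 80.0 kips.
Base metal shear (0.5 in plate): yield φR_n = 1.0×0.6×50×0.5×11.5 = 172.5 kips; rupture φR_n = 0.75×0.6×65×0.5×11.5 = 168.2 kips; take 168.2 kips (rupture).
Governing: min(80.0, 168.2) = 80.0 kips → weld metal.

80.0 kips (weld metal governs)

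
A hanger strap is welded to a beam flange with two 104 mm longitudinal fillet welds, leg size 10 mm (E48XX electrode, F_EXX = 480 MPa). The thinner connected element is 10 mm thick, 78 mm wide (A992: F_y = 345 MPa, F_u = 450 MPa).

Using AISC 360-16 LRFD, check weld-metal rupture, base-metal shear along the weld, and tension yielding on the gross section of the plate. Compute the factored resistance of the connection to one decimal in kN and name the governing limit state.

242.2 kN (gross-section yield governs)

Weld metal: throat = 0.707×10 = 7.07 mm, L = 2×104 = 208 mm. φR_n = 0.75 × 0.6 × 480 × 7.07 × 208 = 317.6 kN.
Base metal shear (10 mm plate): yield φR_n = 1.0×0.6×345×10×208 = 430.6 kN; rupture φR_n = 0.75×0.6×450×10×208 = 421.2 kN; take 421.2 kN (rupture).
Tension yield (gross): A_g = 78×10 = 780 mm². φR_n = 0.90 × 345 × 780 = 242.2 kN.
Governing: min(317.6, 421.2, 242.2) = 242.2 kN → gross-section yield.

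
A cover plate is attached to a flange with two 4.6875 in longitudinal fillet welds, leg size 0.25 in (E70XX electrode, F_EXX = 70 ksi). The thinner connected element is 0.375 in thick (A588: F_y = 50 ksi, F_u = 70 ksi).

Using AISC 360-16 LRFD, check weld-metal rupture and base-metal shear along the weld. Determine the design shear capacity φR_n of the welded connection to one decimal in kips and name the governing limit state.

Weld metal: throat = 0.707×0.25 = 0.17675 in, L = 2×4.6875 = 9.375 in. φR_n = 0.75 × 0.6 × 70 × 0.17675 × 9.375 = 52.2 kips.
Base metal shear (0.375 in plate): yield φR_n = 1.0×0.6×50×0.375×9.375 = 105.5 kips; rupture φR_n = 0.75×0.6×70×0.375×9.375 = 110.7 kips; take 105.5 kips (yield).
Governing: min(52.2, 105.5) = 52.2 kips → weld metal.

52.2 kips (weld metal governs)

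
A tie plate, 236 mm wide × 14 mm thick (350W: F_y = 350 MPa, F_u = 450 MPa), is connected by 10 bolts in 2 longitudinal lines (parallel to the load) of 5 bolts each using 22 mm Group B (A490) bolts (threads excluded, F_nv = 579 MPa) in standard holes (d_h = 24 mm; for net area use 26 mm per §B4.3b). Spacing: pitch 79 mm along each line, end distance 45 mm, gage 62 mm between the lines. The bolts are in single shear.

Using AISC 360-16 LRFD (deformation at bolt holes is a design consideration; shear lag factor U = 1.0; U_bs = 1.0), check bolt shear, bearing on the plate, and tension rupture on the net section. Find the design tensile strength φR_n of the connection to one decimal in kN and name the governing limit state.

Bolt shear: A_b = π(22)²/4 = 380.13 mm². φR_n = 0.75 × 579 × 380.13 × 10 × 1 = 1650.7 kN.
Bearing (14 mm plate, F_u = 450 MPa): end bolts L_c = 45 − 24/2 = 33, R_n = min(1.2×33×14×450, 2.4×22×14×450) = 249.48 kN/bolt; interior L_c = 79 − 24 = 55, R_n = 332.64 kN/bolt. φR_n = 0.75 × (2×249.48 + 8×332.64) = 2370.1 kN.
Tension rupture (net): A_n = (236 − 2×26)×14 = 2576 mm² (U = 1.0, A_e = A_n). φR_n = 0.75 × 450 × 2576 = 869.4 kN.
Governing: min(1650.7, 2370.1, 869.4) = 869.4 kN → net-section rupture.

869.4 kN (net-section rupture governs)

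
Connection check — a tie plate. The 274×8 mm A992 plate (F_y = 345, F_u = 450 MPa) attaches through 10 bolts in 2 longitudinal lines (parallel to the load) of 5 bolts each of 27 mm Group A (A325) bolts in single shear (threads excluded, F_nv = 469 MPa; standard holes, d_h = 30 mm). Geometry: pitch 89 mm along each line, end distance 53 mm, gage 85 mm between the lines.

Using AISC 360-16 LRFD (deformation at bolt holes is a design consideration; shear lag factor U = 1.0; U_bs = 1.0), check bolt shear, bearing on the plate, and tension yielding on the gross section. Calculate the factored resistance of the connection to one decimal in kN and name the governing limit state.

Bolt shear: A_b = π(27)²/4 = 572.56 mm². φR_n = 0.75 × 469 × 572.56 × 10 × 1 = 2014.0 kN.
Bearing (8 mm plate, F_u = 450 MPa): end bolts L_c = 53 − 30/2 = 38, R_n = min(1.2×38×8×450, 2.4×27×8×450) = 164.16 kN/bolt; interior L_c = 89 − 30 = 59, R_n = 233.28 kN/bolt. φR_n = 0.75 × (2×164.16 + 8×233.28) = 1645.9 kN.
Tension yield (gross): A_g = 274×8 = 2192 mm². φR_n = 0.90 × 345 × 2192 = 680.6 kN.
Governing: min(2014.0, 1645.9, 680.6) = 680.6 kN → gross-section yield.

680.6 kN (gross-section yield governs)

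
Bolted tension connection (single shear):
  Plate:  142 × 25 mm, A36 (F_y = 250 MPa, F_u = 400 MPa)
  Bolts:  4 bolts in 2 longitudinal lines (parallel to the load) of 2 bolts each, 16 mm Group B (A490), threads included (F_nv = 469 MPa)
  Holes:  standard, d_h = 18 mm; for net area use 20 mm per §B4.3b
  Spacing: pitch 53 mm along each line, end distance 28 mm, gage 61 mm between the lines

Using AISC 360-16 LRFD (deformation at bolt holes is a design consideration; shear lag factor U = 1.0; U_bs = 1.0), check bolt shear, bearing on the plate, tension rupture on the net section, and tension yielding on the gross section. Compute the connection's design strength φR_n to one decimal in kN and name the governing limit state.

Bolt shear: A_b = π(16)²/4 = 201.06 mm². φR_n = 0.75 × 469 × 201.06 × 4 × 1 = 282.9 kN.
Bearing (25 mm plate, F_u = 400 MPa): end bolts L_c = 28 − 18/2 = 19, R_n = min(1.2×19×25×400, 2.4×16×25×400) = 228 kN/bolt; interior L_c = 53 − 18 = 35, R_n = 384 kN/bolt. φR_n = 0.75 × (2×228 + 2×384) = 918.0 kN.
Tension rupture (net): A_n = (142 − 2×20)×25 = 2550 mm² (U = 1.0, A_e = A_n). φR_n = 0.75 × 400 × 2550 = 765.0 kN.
Tension yield (gross): A_g = 142×25 = 3550 mm². φR_n = 0.90 × 250 × 3550 = 798.8 kN.
Governing: min(282.9, 918.0, 765.0, 798.8) = 282.9 kN → bolt shear.

282.9 kN (bolt shear governs)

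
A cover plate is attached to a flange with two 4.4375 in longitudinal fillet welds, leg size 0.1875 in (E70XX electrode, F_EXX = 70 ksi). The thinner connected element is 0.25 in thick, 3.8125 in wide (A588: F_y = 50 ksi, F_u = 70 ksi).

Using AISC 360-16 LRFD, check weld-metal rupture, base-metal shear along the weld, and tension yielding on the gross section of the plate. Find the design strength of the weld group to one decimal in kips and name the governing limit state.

37.1 kips (weld metal governs)

Weld metal: throat = 0.707×0.1875 = 0.13256 in, L = 2×4.4375 = 8.875 in. φR_n = 0.75 × 0.6 × 70 × 0.13256 × 8.875 = 37.1 kips.
Base metal shear (0.25 in plate): yield φR_n = 1.0×0.6×50×0.25×8.875 = 66.6 kips; rupture φR_n = 0.75×0.6×70×0.25×8.875 = 69.9 kips; take 66.6 kips (yield).
Tension yield (gross): A_g = 3.8125×0.25 = 0.95313 in². φR_n = 0.90 × 50 × 0.95313 = 42.9 kips.
Governing: min(37.1, 66.6, 42.9) = 37.1 kips → weld metal.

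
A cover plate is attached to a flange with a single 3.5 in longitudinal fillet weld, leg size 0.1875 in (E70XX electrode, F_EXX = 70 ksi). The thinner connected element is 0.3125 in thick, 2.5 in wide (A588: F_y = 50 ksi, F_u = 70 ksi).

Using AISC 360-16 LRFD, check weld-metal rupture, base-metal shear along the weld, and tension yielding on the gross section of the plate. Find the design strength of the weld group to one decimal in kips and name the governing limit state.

Weld metal: throat = 0.707×0.1875 = 0.13256 in, L = 3.5 in. φR_n = 0.75 × 0.6 × 70 × 0.13256 × 3.5 = 14.6 kips.
Base metal shear (0.3125 in plate): yield φR_n = 1.0×0.6×50×0.3125×3.5 = 32.8 kips; rupture φR_n = 0.75×0.6×70×0.3125×3.5 = 34.5 kips; take 32.8 kips (yield).
Tension yield (gross): A_g = 2.5×0.3125 = 0.78125 in². φR_n = 0.90 × 50 × 0.78125 = 35.2 kips.
Governing: min(14.6, 32.8, 35.2) = 14.6 kips → weld metal.

14.6 kips (weld metal governs)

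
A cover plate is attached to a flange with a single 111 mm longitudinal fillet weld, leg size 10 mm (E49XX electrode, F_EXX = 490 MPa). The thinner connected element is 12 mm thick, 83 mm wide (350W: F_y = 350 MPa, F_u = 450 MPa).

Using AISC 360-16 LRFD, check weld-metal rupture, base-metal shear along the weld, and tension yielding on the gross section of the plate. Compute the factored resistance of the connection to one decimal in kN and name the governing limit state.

173.0 kN (weld metal governs)

Weld metal: throat = 0.707×10 = 7.07 mm, L = 111 mm. φR_n = 0.75 × 0.6 × 490 × 7.07 × 111 = 173.0 kN.
Base metal shear (12 mm plate): yield φR_n = 1.0×0.6×350×12×111 = 279.7 kN; rupture φR_n = 0.75×0.6×450×12×111 = 269.7 kN; take 269.7 kN (rupture).
Tension yield (gross): A_g = 83×12 = 996 mm². φR_n = 0.90 × 350 × 996 = 313.7 kN.
Governing: min(173.0, 269.7, 313.7) = 173.0 kN → weld metal.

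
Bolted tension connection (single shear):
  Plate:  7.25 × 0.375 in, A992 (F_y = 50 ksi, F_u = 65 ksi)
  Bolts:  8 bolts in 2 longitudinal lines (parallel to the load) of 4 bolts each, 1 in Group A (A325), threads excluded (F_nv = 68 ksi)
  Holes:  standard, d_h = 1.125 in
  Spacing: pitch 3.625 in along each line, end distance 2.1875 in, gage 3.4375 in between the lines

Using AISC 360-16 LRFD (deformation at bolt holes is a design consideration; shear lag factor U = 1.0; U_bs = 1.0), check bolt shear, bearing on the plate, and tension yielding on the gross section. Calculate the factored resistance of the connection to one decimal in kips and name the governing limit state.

Bolt shear: A_b = π(1)²/4 = 0.7854 in². φR_n = 0.75 × 68 × 0.7854 × 8 × 1 = 320.4 kips.
Bearing (0.375 in plate, F_u = 65 ksi): end bolts L_c = 2.1875 − 1.125/2 = 1.625, R_n = min(1.2×1.625×0.375×65, 2.4×1×0.375×65) = 47.531 kips/bolt; interior L_c = 3.625 − 1.125 = 2.5, R_n = 58.5 kips/bolt. φR_n = 0.75 × (2×47.531 + 6×58.5) = 334.5 kips.
Tension yield (gross): A_g = 7.25×0.375 = 2.7188 in². φR_n = 0.90 × 50 × 2.7188 = 122.3 kips.
Governing: min(320.4, 334.5, 122.3) = 122.3 kips → gross-section yield.

122.3 kips (gross-section yield governs)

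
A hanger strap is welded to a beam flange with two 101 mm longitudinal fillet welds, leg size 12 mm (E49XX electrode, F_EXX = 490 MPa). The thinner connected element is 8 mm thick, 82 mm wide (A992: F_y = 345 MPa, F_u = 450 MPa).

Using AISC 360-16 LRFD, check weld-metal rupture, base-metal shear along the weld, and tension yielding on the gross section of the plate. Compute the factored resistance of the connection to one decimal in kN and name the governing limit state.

203.7 kN (gross-section yield governs)

Weld metal: throat = 0.707×12 = 8.484 mm, L = 2×101 = 202 mm. φR_n = 0.75 × 0.6 × 490 × 8.484 × 202 = 377.9 kN.
Base metal shear (8 mm plate): yield φR_n = 1.0×0.6×345×8×202 = 334.5 kN; rupture φR_n = 0.75×0.6×450×8×202 = 327.2 kN; take 327.2 kN (rupture).
Tension yield (gross): A_g = 82×8 = 656 mm². φR_n = 0.90 × 345 × 656 = 203.7 kN.
Governing: min(377.9, 327.2, 203.7) = 203.7 kN → gross-section yield.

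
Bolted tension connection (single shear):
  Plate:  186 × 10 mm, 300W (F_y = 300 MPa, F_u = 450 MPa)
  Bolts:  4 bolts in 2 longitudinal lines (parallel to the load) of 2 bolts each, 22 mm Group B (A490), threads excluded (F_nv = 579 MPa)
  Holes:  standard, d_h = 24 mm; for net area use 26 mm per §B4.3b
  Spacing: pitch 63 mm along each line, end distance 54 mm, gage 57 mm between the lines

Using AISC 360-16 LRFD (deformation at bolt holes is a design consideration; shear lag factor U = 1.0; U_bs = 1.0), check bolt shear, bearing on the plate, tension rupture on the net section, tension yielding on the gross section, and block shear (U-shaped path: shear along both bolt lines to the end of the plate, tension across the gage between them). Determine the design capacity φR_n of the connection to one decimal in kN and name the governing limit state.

420.5 kN (block shear governs)

Bolt shear: A_b = π(22)²/4 = 380.13 mm². φR_n = 0.75 × 579 × 380.13 × 4 × 1 = 660.3 kN.
Bearing (10 mm plate, F_u = 450 MPa): end bolts L_c = 54 − 24/2 = 42, R_n = min(1.2×42×10×450, 2.4×22×10×450) = 226.8 kN/bolt; interior L_c = 63 − 24 = 39, R_n = 210.6 kN/bolt. φR_n = 0.75 × (2×226.8 + 2×210.6) = 656.1 kN.
Tension rupture (net): A_n = (186 − 2×26)×10 = 1340 mm² (U = 1.0, A_e = A_n). φR_n = 0.75 × 450 × 1340 = 452.3 kN.
Tension yield (gross): A_g = 186×10 = 1860 mm². φR_n = 0.90 × 300 × 1860 = 502.2 kN.
Block shear: shear path 2×[54+1×63] = 2×117 mm, A_gv = 2340, A_nv = 2×(117 − 1.5×26)×10 = 1560 mm²; tension across gage: (57 − 1×26)×10 = 310 mm². R_n = min(0.6×450×1560, 0.6×300×2340) + 1.0×450×310 = min(421.2, 421.2) + 139.5 = 560.7 kN. φR_n = 0.75 × 560.7 = 420.5 kN.
Governing: min(660.3, 656.1, 452.3, 502.2, 420.5) = 420.5 kN → block shear.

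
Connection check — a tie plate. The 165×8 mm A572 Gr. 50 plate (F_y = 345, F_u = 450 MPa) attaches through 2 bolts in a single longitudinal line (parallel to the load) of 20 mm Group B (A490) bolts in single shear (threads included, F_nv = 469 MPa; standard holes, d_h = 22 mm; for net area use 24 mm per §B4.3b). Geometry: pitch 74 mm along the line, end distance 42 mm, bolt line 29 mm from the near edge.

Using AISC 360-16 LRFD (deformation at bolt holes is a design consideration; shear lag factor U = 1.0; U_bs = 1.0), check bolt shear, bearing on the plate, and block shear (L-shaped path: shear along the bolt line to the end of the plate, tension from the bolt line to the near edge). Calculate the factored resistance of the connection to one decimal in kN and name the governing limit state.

Bolt shear: A_b = π(20)²/4 = 314.16 mm². φR_n = 0.75 × 469 × 314.16 × 2 × 1 = 221.0 kN.
Bearing (8 mm plate, F_u = 450 MPa): end bolts L_c = 42 − 22/2 = 31, R_n = min(1.2×31×8×450, 2.4×20×8×450) = 133.92 kN/bolt; interior L_c = 74 − 22 = 52, R_n = 172.8 kN/bolt. φR_n = 0.75 × (1×133.92 + 1×172.8) = 230.0 kN.
Block shear: shear path 1×[42+1×74] = 1×116 mm, A_gv = 928, A_nv = 1×(116 − 1.5×24)×8 = 640 mm²; tension to near edge: (29 − 0.5×24)×8 = 136 mm². R_n = min(0.6×450×640, 0.6×345×928) + 1.0×450×136 = min(172.8, 192.1) + 61.2 = 234 kN. φR_n = 0.75 × 234 = 175.5 kN.
Governing: min(221.0, 230.0, 175.5) = 175.5 kN → block shear.

175.5 kN (block shear governs)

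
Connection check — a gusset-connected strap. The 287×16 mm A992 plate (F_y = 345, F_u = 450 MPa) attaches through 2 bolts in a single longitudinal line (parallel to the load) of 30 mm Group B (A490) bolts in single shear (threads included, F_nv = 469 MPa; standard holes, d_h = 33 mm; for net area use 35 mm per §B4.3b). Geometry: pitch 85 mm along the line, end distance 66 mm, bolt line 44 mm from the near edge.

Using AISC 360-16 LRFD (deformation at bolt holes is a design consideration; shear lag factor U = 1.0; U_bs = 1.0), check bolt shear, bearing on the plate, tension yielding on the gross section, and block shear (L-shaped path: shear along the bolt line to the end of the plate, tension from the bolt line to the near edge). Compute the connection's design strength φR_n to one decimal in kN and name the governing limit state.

462.2 kN (block shear governs)

Bolt shear: A_b = π(30)²/4 = 706.86 mm². φR_n = 0.75 × 469 × 706.86 × 2 × 1 = 497.3 kN.
Bearing (16 mm plate, F_u = 450 MPa): end bolts L_c = 66 − 33/2 = 49.5, R_n = min(1.2×49.5×16×450, 2.4×30×16×450) = 427.68 kN/bolt; interior L_c = 85 − 33 = 52, R_n = 449.28 kN/bolt. φR_n = 0.75 × (1×427.68 + 1×449.28) = 657.7 kN.
Tension yield (gross): A_g = 287×16 = 4592 mm². φR_n = 0.90 × 345 × 4592 = 1425.8 kN.
Block shear: shear path 1×[66+1×85] = 1×151 mm, A_gv = 2416, A_nv = 1×(151 − 1.5×35)×16 = 1576 mm²; tension to near edge: (44 − 0.5×35)×16 = 424 mm². R_n = min(0.6×450×1576, 0.6×345×2416) + 1.0×450×424 = min(425.52, 500.11) + 190.8 = 616.32 kN. φR_n = 0.75 × 616.32 = 462.2 kN.
Governing: min(497.3, 657.7, 1425.8, 462.2) = 462.2 kN → block shear.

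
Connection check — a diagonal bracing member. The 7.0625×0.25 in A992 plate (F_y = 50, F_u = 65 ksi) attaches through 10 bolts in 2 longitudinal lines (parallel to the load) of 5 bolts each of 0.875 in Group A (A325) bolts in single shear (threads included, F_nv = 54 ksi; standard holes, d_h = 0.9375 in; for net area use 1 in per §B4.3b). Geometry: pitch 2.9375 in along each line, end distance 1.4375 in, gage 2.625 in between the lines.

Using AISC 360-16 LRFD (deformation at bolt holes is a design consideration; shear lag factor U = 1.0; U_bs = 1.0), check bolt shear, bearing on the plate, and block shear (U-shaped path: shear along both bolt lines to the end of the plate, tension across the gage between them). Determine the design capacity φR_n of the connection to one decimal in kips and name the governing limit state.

Bolt shear: A_b = π(0.875)²/4 = 0.60132 in². φR_n = 0.75 × 54 × 0.60132 × 10 × 1 = 243.5 kips.
Bearing (0.25 in plate, F_u = 65 ksi): end bolts L_c = 1.4375 − 0.9375/2 = 0.96875, R_n = min(1.2×0.96875×0.25×65, 2.4×0.875×0.25×65) = 18.891 kips/bolt; interior L_c = 2.9375 − 0.9375 = 2, R_n = 34.125 kips/bolt. φR_n = 0.75 × (2×18.891 + 8×34.125) = 233.1 kips.
Block shear: shear path 2×[1.4375+4×2.9375] = 2×13.1875 in, A_gv = 6.5938, A_nv = 2×(13.1875 − 4.5×1)×0.25 = 4.3438 in²; tension across gage: (2.625 − 1×1)×0.25 = 0.40625 in². R_n = min(0.6×65×4.3438, 0.6×50×6.5938) + 1.0×65×0.40625 = min(169.41, 197.81) + 26.406 = 195.82 kips. φR_n = 0.75 × 195.82 = 146.9 kips.
Governing: min(243.5, 233.1, 146.9) = 146.9 kips → block shear.

146.9 kips (block shear governs)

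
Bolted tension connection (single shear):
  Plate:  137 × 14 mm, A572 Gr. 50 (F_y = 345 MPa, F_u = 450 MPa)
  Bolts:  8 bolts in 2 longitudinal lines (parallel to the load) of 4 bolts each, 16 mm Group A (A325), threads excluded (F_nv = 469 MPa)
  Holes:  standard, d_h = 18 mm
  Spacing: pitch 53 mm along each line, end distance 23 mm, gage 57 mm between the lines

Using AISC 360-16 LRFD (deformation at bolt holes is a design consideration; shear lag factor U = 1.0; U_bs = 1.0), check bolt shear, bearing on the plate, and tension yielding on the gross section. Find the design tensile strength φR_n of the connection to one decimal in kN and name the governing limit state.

Bolt shear: A_b = π(16)²/4 = 201.06 mm². φR_n = 0.75 × 469 × 201.06 × 8 × 1 = 565.8 kN.
Bearing (14 mm plate, F_u = 450 MPa): end bolts L_c = 23 − 18/2 = 14, R_n = min(1.2×14×14×450, 2.4×16×14×450) = 105.84 kN/bolt; interior L_c = 53 − 18 = 35, R_n = 241.92 kN/bolt. φR_n = 0.75 × (2×105.84 + 6×241.92) = 1247.4 kN.
Tension yield (gross): A_g = 137×14 = 1918 mm². φR_n = 0.90 × 345 × 1918 = 595.5 kN.
Governing: min(565.8, 1247.4, 595.5) = 565.8 kN → bolt shear.

565.8 kN (bolt shear governs)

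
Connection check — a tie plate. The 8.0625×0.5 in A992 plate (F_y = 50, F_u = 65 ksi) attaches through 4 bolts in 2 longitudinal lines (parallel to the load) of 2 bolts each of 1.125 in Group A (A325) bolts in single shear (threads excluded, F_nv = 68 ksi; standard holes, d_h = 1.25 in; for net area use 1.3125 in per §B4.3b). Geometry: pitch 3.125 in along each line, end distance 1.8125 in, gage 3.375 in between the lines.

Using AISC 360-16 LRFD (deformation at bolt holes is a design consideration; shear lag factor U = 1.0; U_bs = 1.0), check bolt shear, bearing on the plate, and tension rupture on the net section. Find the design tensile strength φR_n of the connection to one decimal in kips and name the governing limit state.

132.5 kips (net-section rupture governs)

Bolt shear: A_b = π(1.125)²/4 = 0.99402 in². φR_n = 0.75 × 68 × 0.99402 × 4 × 1 = 202.8 kips.
Bearing (0.5 in plate, F_u = 65 ksi): end bolts L_c = 1.8125 − 1.25/2 = 1.1875, R_n = min(1.2×1.1875×0.5×65, 2.4×1.125×0.5×65) = 46.313 kips/bolt; interior L_c = 3.125 − 1.25 = 1.875, R_n = 73.125 kips/bolt. φR_n = 0.75 × (2×46.313 + 2×73.125) = 179.2 kips.
Tension rupture (net): A_n = (8.0625 − 2×1.3125)×0.5 = 2.7188 in² (U = 1.0, A_e = A_n). φR_n = 0.75 × 65 × 2.7188 = 132.5 kips.
Governing: min(202.8, 179.2, 132.5) = 132.5 kips → net-section rupture.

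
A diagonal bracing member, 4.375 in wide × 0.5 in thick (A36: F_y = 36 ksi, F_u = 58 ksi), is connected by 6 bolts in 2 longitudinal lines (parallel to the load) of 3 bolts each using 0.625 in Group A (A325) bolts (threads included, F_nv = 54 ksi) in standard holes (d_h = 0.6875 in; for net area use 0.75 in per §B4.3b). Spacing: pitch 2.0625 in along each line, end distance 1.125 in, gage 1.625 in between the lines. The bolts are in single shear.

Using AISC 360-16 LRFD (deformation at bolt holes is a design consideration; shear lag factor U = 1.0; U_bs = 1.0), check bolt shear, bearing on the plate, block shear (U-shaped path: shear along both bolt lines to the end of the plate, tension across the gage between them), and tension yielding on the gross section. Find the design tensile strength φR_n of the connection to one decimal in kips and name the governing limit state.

Bolt shear: A_b = π(0.625)²/4 = 0.3068 in². φR_n = 0.75 × 54 × 0.3068 × 6 × 1 = 74.6 kips.
Bearing (0.5 in plate, F_u = 58 ksi): end bolts L_c = 1.125 − 0.6875/2 = 0.78125, R_n = min(1.2×0.78125×0.5×58, 2.4×0.625×0.5×58) = 27.188 kips/bolt; interior L_c = 2.0625 − 0.6875 = 1.375, R_n = 43.5 kips/bolt. φR_n = 0.75 × (2×27.188 + 4×43.5) = 171.3 kips.
Block shear: shear path 2×[1.125+2×2.0625] = 2×5.25 in, A_gv = 5.25, A_nv = 2×(5.25 − 2.5×0.75)×0.5 = 3.375 in²; tension across gage: (1.625 − 1×0.75)×0.5 = 0.4375 in². R_n = min(0.6×58×3.375, 0.6×36×5.25) + 1.0×58×0.4375 = min(117.45, 113.4) + 25.375 = 138.78 kips. φR_n = 0.75 × 138.78 = 104.1 kips.
Tension yield (gross): A_g = 4.375×0.5 = 2.1875 in². φR_n = 0.90 × 36 × 2.1875 = 70.9 kips.
Governing: min(74.6, 171.3, 104.1, 70.9) = 70.9 kips → gross-section yield.

70.9 kips (gross-section yield governs)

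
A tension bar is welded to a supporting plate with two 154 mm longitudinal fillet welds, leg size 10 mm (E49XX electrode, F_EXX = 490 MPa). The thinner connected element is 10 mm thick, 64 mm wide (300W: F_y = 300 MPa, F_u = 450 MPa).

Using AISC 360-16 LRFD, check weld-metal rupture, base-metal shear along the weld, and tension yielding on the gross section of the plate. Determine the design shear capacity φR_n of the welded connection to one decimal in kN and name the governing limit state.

172.8 kN (gross-section yield governs)

Weld metal: throat = 0.707×10 = 7.07 mm, L = 2×154 = 308 mm. φR_n = 0.75 × 0.6 × 490 × 7.07 × 308 = 480.2 kN.
Base metal shear (10 mm plate): yield φR_n = 1.0×0.6×300×10×308 = 554.4 kN; rupture φR_n = 0.75×0.6×450×10×308 = 623.7 kN; take 554.4 kN (yield).
Tension yield (gross): A_g = 64×10 = 640 mm². φR_n = 0.90 × 300 × 640 = 172.8 kN.
Governing: min(480.2, 554.4, 172.8) = 172.8 kN → gross-section yield.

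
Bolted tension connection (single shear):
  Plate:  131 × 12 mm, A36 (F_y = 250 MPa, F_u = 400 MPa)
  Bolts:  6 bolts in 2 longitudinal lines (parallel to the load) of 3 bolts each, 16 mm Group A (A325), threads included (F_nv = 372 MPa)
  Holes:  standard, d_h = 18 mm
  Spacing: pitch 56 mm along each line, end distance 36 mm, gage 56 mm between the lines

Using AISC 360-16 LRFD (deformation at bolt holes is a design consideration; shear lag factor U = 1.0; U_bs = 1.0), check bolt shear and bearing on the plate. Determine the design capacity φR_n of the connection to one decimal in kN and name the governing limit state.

336.6 kN (bolt shear governs)

Bolt shear: A_b = π(16)²/4 = 201.06 mm². φR_n = 0.75 × 372 × 201.06 × 6 × 1 = 336.6 kN.
Bearing (12 mm plate, F_u = 400 MPa): end bolts L_c = 36 − 18/2 = 27, R_n = min(1.2×27×12×400, 2.4×16×12×400) = 155.52 kN/bolt; interior L_c = 56 − 18 = 38, R_n = 184.32 kN/bolt. φR_n = 0.75 × (2×155.52 + 4×184.32) = 786.2 kN.
Governing: min(336.6, 786.2) = 336.6 kN → bolt shear.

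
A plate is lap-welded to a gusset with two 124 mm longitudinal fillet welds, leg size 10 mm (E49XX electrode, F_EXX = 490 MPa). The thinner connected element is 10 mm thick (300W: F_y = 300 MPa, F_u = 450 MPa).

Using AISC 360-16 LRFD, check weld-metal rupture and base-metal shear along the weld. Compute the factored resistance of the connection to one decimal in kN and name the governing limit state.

386.6 kN (weld metal governs)

Weld metal: throat = 0.707×10 = 7.07 mm, L = 2×124 = 248 mm. φR_n = 0.75 × 0.6 × 490 × 7.07 × 248 = 386.6 kN.
Base metal shear (10 mm plate): yield φR_n = 1.0×0.6×300×10×248 = 446.4 kN; rupture φR_n = 0.75×0.6×450×10×248 = 502.2 kN; take 446.4 kN (yield).
Governing: min(386.6, 446.4) = 386.6 kN → weld metal.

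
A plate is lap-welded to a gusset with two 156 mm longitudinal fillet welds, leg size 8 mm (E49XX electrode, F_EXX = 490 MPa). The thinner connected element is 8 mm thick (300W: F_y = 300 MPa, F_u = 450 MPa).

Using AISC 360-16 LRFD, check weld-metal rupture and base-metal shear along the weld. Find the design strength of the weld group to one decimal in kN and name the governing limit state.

389.1 kN (weld metal governs)

Weld metal: throat = 0.707×8 = 5.656 mm, L = 2×156 = 312 mm. φR_n = 0.75 × 0.6 × 490 × 5.656 × 312 = 389.1 kN.
Base metal shear (8 mm plate): yield φR_n = 1.0×0.6×300×8×312 = 449.3 kN; rupture φR_n = 0.75×0.6×450×8×312 = 505.4 kN; take 449.3 kN (yield).
Governing: min(389.1, 449.3) = 389.1 kN → weld metal.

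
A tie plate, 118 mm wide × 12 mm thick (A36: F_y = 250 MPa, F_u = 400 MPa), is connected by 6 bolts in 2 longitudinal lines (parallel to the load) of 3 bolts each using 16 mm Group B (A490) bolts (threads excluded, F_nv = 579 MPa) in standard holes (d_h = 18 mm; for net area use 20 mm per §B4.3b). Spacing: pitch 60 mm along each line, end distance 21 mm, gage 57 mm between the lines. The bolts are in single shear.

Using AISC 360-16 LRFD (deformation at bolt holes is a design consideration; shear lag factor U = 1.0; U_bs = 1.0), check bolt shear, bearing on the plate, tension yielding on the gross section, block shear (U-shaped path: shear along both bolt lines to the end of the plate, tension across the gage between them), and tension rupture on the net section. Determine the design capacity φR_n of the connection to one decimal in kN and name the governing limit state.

Bolt shear: A_b = π(16)²/4 = 201.06 mm². φR_n = 0.75 × 579 × 201.06 × 6 × 1 = 523.9 kN.
Bearing (12 mm plate, F_u = 400 MPa): end bolts L_c = 21 − 18/2 = 12, R_n = min(1.2×12×12×400, 2.4×16×12×400) = 69.12 kN/bolt; interior L_c = 60 − 18 = 42, R_n = 184.32 kN/bolt. φR_n = 0.75 × (2×69.12 + 4×184.32) = 656.6 kN.
Tension yield (gross): A_g = 118×12 = 1416 mm². φR_n = 0.90 × 250 × 1416 = 318.6 kN.
Block shear: shear path 2×[21+2×60] = 2×141 mm, A_gv = 3384, A_nv = 2×(141 − 2.5×20)×12 = 2184 mm²; tension across gage: (57 − 1×20)×12 = 444 mm². R_n = min(0.6×400×2184, 0.6×250×3384) + 1.0×400×444 = min(524.16, 507.6) + 177.6 = 685.2 kN. φR_n = 0.75 × 685.2 = 513.9 kN.
Tension rupture (net): A_n = (118 − 2×20)×12 = 936 mm² (U = 1.0, A_e = A_n). φR_n = 0.75 × 400 × 936 = 280.8 kN.
Governing: min(523.9, 656.6, 318.6, 513.9, 280.8) = 280.8 kN → net-section rupture.

280.8 kN (net-section rupture governs)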